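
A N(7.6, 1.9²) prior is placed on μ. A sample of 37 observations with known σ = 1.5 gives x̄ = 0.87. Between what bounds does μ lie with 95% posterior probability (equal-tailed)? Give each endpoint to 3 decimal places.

Posterior precision = 1/1.9² + 37/1.5² = 0.2770 + 16.4444 = 16.7215, so posterior SD = 0.2445.
Posterior mean = (7.6/1.9² + 37·0.87/1.5²) / 16.7215 = 0.9815.
Interval: 0.9815 ± 1.960 × 0.2445 → [0.502, 1.461].

[0.502, 1.461]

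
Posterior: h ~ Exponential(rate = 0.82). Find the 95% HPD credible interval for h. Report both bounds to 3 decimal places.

The exponential density is strictly decreasing on [0, ∞), so the HPD interval is anchored at 0: [0, q] with P(h ≤ q) = 0.95.
q = −ln(1 − 0.95) / 0.82 = 2.9957 / 0.82 = 3.653.

[0.000, 3.653]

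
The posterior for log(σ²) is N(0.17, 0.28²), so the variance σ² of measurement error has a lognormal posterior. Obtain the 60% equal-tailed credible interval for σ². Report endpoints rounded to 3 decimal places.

On the log scale the 60% interval is 0.17 ± 0.842 × 0.28 = [-0.0657, 0.4057].
Exponentiate: [e^-0.0657, e^0.4057] = [0.936, 1.500].

[0.936, 1.500]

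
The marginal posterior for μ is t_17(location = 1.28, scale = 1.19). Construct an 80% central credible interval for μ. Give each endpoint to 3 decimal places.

[-0.307, 2.867]

The t_17 distribution is symmetric; the 80% interval is 1.28 ± t·1.19 with t_{0.9,17} = 1.333.
Half-width: 1.333 × 1.19 = 1.587.
1.28 − 1.587 = -0.307; 1.28 + 1.587 = 2.867.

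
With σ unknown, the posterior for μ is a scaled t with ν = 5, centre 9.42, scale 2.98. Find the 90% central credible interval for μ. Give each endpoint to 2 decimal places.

[3.42, 15.42]

The t_5 distribution is symmetric; the 90% interval is 9.42 ± t·2.98 with t_{0.95,5} = 2.015.
Half-width: 2.015 × 2.98 = 6.00.
9.42 − 6.00 = 3.42; 9.42 + 6.00 = 15.42.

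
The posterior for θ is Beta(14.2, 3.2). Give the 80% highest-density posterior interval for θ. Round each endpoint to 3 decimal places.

The posterior is unimodal and skewed, so the HPD interval has equal density at both endpoints and is the shortest 80% interval.
Solving f(0.724) = f(0.944) with F(0.944) − F(0.724) = 0.80 gives [0.724, 0.944].
For comparison, the equal-tailed interval is [0.693, 0.923]; the HPD is narrower and shifted toward the mode.

[0.724, 0.944]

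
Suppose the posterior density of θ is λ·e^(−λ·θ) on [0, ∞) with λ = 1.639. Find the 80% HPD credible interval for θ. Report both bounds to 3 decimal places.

[0.000, 0.982]

The exponential density is strictly decreasing on [0, ∞), so the HPD interval is anchored at 0: [0, q] with P(θ ≤ q) = 0.80.
q = −ln(1 − 0.80) / 1.639 = 1.6094 / 1.639 = 0.982.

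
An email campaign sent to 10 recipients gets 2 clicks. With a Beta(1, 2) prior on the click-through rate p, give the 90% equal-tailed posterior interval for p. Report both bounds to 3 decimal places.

[0.072, 0.438]

Posterior: Beta(1+2, 2+8) = Beta(3, 10).
Equal-tailed 90% interval: the 0.05 and 0.95 quantiles of Beta(3, 10).
Posterior mean ≈ 0.231, SD ≈ 0.113; a Normal approximation gives roughly [0.046, 0.416].
Exact: F⁻¹(0.05) = 0.072; F⁻¹(0.95) = 0.438.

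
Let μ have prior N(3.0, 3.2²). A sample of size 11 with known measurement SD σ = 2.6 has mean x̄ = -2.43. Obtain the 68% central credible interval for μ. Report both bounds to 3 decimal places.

[-2.880, -1.365]

Posterior precision = 1/3.2² + 11/2.6² = 0.0977 + 1.6272 = 1.7249, so posterior SD = 0.7614.
Posterior mean = (3.0/3.2² + 11·-2.43/2.6²) / 1.7249 = -2.1226.
Interval: -2.1226 ± 0.994 × 0.7614 → [-2.880, -1.365].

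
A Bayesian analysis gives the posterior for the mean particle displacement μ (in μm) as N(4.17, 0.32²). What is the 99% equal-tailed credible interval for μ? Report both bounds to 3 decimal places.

[3.346, 4.994]

The posterior is symmetric, so the 99% equal-tailed interval is μ = 4.17 ± z·0.32 with z = 2.576.
Half-width: 2.576 × 0.32 = 0.824.
4.17 − 0.824 = 3.346; 4.17 + 0.824 = 4.994.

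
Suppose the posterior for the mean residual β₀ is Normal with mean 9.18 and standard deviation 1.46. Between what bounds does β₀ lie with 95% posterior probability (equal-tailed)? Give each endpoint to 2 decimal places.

[6.32, 12.04]

The posterior is symmetric, so the 95% equal-tailed interval is β₀ = 9.18 ± z·1.46 with z = 1.960.
Half-width: 1.960 × 1.46 = 2.86.
9.18 − 2.86 = 6.32; 9.18 + 2.86 = 12.04.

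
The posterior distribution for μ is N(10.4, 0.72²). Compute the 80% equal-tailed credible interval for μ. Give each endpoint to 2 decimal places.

[9.48, 11.32]

The posterior is symmetric, so the 80% equal-tailed interval is μ = 10.4 ± z·0.72 with z = 1.282.
Half-width: 1.282 × 0.72 = 0.92.
10.4 − 0.92 = 9.48; 10.4 + 0.92 = 11.32.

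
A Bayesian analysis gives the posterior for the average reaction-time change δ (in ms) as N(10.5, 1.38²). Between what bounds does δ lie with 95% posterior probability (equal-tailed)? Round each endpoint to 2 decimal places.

The posterior is symmetric, so the 95% equal-tailed interval is δ = 10.5 ± z·1.38 with z = 1.960.
Half-width: 1.960 × 1.38 = 2.70.
10.5 − 2.70 = 7.80; 10.5 + 2.70 = 13.20.

[7.80, 13.20]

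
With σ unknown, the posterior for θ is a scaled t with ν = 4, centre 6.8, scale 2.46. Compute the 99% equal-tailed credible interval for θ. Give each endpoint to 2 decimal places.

[-4.53, 18.13]

The t_4 distribution is symmetric; the 99% interval is 6.8 ± t·2.46 with t_{0.995,4} = 4.604.
Half-width: 4.604 × 2.46 = 11.33.
6.8 − 11.33 = -4.53; 6.8 + 11.33 = 18.13.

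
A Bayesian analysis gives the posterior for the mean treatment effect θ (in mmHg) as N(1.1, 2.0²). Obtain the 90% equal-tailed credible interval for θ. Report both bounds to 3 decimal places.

The posterior is symmetric, so the 90% equal-tailed interval is θ = 1.1 ± z·2.0 with z = 1.645.
Half-width: 1.645 × 2.0 = 3.290.
1.1 − 3.290 = -2.190; 1.1 + 3.290 = 4.390.

[-2.190, 4.390]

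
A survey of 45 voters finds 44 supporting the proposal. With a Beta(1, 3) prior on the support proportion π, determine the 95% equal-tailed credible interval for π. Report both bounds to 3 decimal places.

[0.828, 0.977]

Posterior: Beta(1+44, 3+1) = Beta(45, 4).
Equal-tailed 95% interval: the 0.025 and 0.975 quantiles of Beta(45, 4).
Posterior mean ≈ 0.918, SD ≈ 0.039; a Normal approximation gives roughly [0.842, 0.994].
Exact: F⁻¹(0.025) = 0.828; F⁻¹(0.975) = 0.977.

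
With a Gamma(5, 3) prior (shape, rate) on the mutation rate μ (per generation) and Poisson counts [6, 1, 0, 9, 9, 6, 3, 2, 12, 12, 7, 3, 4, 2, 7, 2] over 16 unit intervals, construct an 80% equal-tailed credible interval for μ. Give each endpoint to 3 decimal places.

[4.109, 5.387]

Posterior: Gamma(5+85, 3+16) = Gamma(90, 19) (shape, rate).
Equal-tailed 80% interval: Gamma(90, 19) quantiles at 0.1 and 0.9.
Posterior mean ≈ 4.737, SD ≈ 0.499; a Normal approximation gives roughly [4.097, 5.377].
Exact: lower = 4.109; upper = 5.387.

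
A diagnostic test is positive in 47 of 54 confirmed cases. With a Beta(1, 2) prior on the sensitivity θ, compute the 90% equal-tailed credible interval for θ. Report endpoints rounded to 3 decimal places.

Posterior: Beta(1+47, 2+7) = Beta(48, 9).
Equal-tailed 90% interval: the 0.05 and 0.95 quantiles of Beta(48, 9).
Posterior mean ≈ 0.842, SD ≈ 0.048; a Normal approximation gives roughly [0.763, 0.921].
Exact: F⁻¹(0.05) = 0.757; F⁻¹(0.95) = 0.914.

[0.757, 0.914]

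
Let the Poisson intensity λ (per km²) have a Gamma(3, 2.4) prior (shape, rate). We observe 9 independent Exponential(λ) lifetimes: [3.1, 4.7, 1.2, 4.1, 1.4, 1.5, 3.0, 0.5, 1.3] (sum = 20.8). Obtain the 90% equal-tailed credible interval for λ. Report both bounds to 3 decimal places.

[0.298, 0.785]

Posterior: Gamma(3+9, 2.4+20.8) = Gamma(12, 23.2) (shape, rate).
Equal-tailed 90% interval: Gamma(12, 23.2) quantiles at 0.05 and 0.95.
Posterior mean ≈ 0.517, SD ≈ 0.149; a Normal approximation gives roughly [0.272, 0.763].
Exact: lower = 0.298; upper = 0.785.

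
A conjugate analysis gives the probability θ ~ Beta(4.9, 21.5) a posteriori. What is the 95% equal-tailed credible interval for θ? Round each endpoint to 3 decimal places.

Posterior: Beta(4.9, 21.5).
Equal-tailed 95% interval: the 0.025 and 0.975 quantiles of Beta(4.9, 21.5).
Posterior mean ≈ 0.186, SD ≈ 0.074; a Normal approximation gives roughly [0.040, 0.331].
Exact: F⁻¹(0.025) = 0.065; F⁻¹(0.975) = 0.351.

[0.065, 0.351]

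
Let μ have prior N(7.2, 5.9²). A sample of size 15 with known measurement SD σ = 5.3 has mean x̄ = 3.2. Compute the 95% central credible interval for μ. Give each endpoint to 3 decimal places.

[0.791, 6.017]

Posterior precision = 1/5.9² + 15/5.3² = 0.0287 + 0.5340 = 0.5627, so posterior SD = 1.3331.
Posterior mean = (7.2/5.9² + 15·3.2/5.3²) / 0.5627 = 3.4042.
Interval: 3.4042 ± 1.960 × 1.3331 → [0.791, 6.017].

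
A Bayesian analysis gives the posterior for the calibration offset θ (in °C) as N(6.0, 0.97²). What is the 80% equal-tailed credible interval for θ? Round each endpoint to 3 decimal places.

[4.757, 7.243]

The posterior is symmetric, so the 80% equal-tailed interval is θ = 6.0 ± z·0.97 with z = 1.282.
Half-width: 1.282 × 0.97 = 1.243.
6.0 − 1.243 = 4.757; 6.0 + 1.243 = 7.243.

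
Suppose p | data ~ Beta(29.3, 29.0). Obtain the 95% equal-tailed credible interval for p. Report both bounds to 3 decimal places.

[0.376, 0.629]

Posterior: Beta(29.3, 29.0).
Equal-tailed 95% interval: the 0.025 and 0.975 quantiles of Beta(29.3, 29.0).
Posterior mean ≈ 0.503, SD ≈ 0.065; a Normal approximation gives roughly [0.375, 0.630].
Exact: F⁻¹(0.025) = 0.376; F⁻¹(0.975) = 0.629.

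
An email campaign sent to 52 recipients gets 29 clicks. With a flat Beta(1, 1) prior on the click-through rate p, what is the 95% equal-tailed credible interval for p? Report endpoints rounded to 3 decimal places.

[0.423, 0.684]

Posterior: Beta(1+29, 1+23) = Beta(30, 24).
Equal-tailed 95% interval: the 0.025 and 0.975 quantiles of Beta(30, 24).
Posterior mean ≈ 0.556, SD ≈ 0.067; a Normal approximation gives roughly [0.424, 0.687].
Exact: F⁻¹(0.025) = 0.423; F⁻¹(0.975) = 0.684.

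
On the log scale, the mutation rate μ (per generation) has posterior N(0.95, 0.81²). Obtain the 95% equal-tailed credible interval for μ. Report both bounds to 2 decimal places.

On the log scale the 95% interval is 0.95 ± 1.960 × 0.81 = [-0.6376, 2.5376].
Exponentiate: [e^-0.6376, e^2.5376] = [0.53, 12.65].

[0.53, 12.65]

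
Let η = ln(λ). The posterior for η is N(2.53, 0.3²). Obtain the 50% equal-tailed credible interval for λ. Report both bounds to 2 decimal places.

[10.25, 15.37]

On the log scale the 50% interval is 2.53 ± 0.674 × 0.3 = [2.3277, 2.7323].
Exponentiate: [e^2.3277, e^2.7323] = [10.25, 15.37].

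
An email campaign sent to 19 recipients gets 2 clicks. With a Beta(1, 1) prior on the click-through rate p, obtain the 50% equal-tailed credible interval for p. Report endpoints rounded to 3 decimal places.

[0.087, 0.187]

Posterior: Beta(1+2, 1+17) = Beta(3, 18).
Equal-tailed 50% interval: the 0.25 and 0.75 quantiles of Beta(3, 18).
Posterior mean ≈ 0.143, SD ≈ 0.075; a Normal approximation gives roughly [0.093, 0.193].
Exact: F⁻¹(0.25) = 0.087; F⁻¹(0.75) = 0.187.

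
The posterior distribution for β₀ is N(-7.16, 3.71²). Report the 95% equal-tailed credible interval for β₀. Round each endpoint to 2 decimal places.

[-14.43, 0.11]

The posterior is symmetric, so the 95% equal-tailed interval is β₀ = -7.16 ± z·3.71 with z = 1.960.
Half-width: 1.960 × 3.71 = 7.27.
-7.16 − 7.27 = -14.43; -7.16 + 7.27 = 0.11.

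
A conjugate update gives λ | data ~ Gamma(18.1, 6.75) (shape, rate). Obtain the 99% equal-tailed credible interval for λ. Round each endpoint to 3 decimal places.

[1.335, 4.581]

Posterior: Gamma(shape 18.1, rate 6.75).
Equal-tailed 99% interval: Gamma(18.1, 6.75) quantiles at 0.005 and 0.995.
Posterior mean ≈ 2.681, SD ≈ 0.630; a Normal approximation gives roughly [1.058, 4.305].
Exact: lower = 1.335; upper = 4.581.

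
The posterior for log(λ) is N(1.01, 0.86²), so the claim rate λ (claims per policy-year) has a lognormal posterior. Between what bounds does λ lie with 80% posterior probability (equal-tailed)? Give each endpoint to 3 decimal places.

[0.912, 8.266]

On the log scale the 80% interval is 1.01 ± 1.282 × 0.86 = [-0.0921, 2.1121].
Exponentiate: [e^-0.0921, e^2.1121] = [0.912, 8.266].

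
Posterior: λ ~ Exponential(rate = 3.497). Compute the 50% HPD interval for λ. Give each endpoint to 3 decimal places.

The exponential density is strictly decreasing on [0, ∞), so the HPD interval is anchored at 0: [0, q] with P(λ ≤ q) = 0.50.
q = −ln(1 − 0.50) / 3.497 = 0.6931 / 3.497 = 0.198.

[0.000, 0.198]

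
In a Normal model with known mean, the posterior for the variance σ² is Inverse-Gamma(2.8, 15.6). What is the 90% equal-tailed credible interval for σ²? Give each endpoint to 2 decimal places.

Inverse-Gamma(2.8, 15.6) quantiles: F⁻¹(0.05) and F⁻¹(0.95).
Equivalently, 1/σ² ~ Gamma(2.8, rate = 15.6); invert its 0.95 and 0.05 quantiles.
Posterior mean ≈ 8.67, SD ≈ 9.69; a Normal approximation gives roughly [-7.27, 24.60].
Exact: lower = 2.60; upper = 21.76.

[2.60, 21.76]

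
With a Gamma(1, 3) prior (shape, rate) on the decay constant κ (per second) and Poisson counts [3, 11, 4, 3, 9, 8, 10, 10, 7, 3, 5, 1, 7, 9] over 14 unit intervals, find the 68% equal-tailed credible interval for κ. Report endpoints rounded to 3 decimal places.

Posterior: Gamma(1+90, 3+14) = Gamma(91, 17) (shape, rate).
Equal-tailed 68% interval: Gamma(91, 17) quantiles at 0.16 and 0.84.
Posterior mean ≈ 5.353, SD ≈ 0.561; a Normal approximation gives roughly [4.795, 5.911].
Exact: lower = 4.796; upper = 5.910.

[4.796, 5.910]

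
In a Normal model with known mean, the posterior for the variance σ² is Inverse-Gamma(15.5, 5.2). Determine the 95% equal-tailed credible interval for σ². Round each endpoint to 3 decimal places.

[0.216, 0.593]

Inverse-Gamma(15.5, 5.2) quantiles: F⁻¹(0.025) and F⁻¹(0.975).
Equivalently, 1/σ² ~ Gamma(15.5, rate = 5.2); invert its 0.975 and 0.025 quantiles.
Posterior mean ≈ 0.359, SD ≈ 0.098; a Normal approximation gives roughly [0.167, 0.550].
Exact: lower = 0.216; upper = 0.593.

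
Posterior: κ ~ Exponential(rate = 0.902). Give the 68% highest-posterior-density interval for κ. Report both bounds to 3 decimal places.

The exponential density is strictly decreasing on [0, ∞), so the HPD interval is anchored at 0: [0, q] with P(κ ≤ q) = 0.68.
q = −ln(1 − 0.68) / 0.902 = 1.1394 / 0.902 = 1.263.

[0.000, 1.263]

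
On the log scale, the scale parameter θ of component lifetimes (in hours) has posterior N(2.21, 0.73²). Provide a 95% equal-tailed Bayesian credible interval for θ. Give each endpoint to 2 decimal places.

[2.18, 38.12]

On the log scale the 95% interval is 2.21 ± 1.960 × 0.73 = [0.7792, 3.6408].
Exponentiate: [e^0.7792, e^3.6408] = [2.18, 38.12].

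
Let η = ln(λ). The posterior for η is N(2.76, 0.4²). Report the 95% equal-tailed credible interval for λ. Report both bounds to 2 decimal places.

On the log scale the 95% interval is 2.76 ± 1.960 × 0.4 = [1.9760, 3.5440].
Exponentiate: [e^1.9760, e^3.5440] = [7.21, 34.60].

[7.21, 34.60]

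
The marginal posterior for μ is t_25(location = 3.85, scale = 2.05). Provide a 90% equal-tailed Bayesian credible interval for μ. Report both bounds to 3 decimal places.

[0.348, 7.352]

The t_25 distribution is symmetric; the 90% interval is 3.85 ± t·2.05 with t_{0.95,25} = 1.708.
Half-width: 1.708 × 2.05 = 3.502.
3.85 − 3.502 = 0.348; 3.85 + 3.502 = 7.352.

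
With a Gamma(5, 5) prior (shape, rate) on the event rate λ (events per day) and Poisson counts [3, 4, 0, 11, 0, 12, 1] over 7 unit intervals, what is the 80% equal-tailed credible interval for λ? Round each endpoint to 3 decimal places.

Posterior: Gamma(5+31, 5+7) = Gamma(36, 12) (shape, rate).
Equal-tailed 80% interval: Gamma(36, 12) quantiles at 0.1 and 0.9.
Posterior mean ≈ 3.000, SD ≈ 0.500; a Normal approximation gives roughly [2.359, 3.641].
Exact: lower = 2.380; upper = 3.656.

[2.380, 3.656]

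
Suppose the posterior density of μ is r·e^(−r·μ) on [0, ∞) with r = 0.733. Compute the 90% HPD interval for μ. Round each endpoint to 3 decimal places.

The exponential density is strictly decreasing on [0, ∞), so the HPD interval is anchored at 0: [0, q] with P(μ ≤ q) = 0.90.
q = −ln(1 − 0.90) / 0.733 = 2.3026 / 0.733 = 3.141.

[0.000, 3.141]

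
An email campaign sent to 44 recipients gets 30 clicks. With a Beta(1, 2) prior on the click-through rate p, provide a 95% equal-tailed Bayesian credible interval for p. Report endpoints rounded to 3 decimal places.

Posterior: Beta(1+30, 2+14) = Beta(31, 16).
Equal-tailed 95% interval: the 0.025 and 0.975 quantiles of Beta(31, 16).
Posterior mean ≈ 0.660, SD ≈ 0.068; a Normal approximation gives roughly [0.526, 0.794].
Exact: F⁻¹(0.025) = 0.520; F⁻¹(0.975) = 0.786.

[0.520, 0.786]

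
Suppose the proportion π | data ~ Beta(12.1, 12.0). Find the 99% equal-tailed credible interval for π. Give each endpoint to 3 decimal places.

[0.254, 0.749]

Posterior: Beta(12.1, 12.0).
Equal-tailed 99% interval: the 0.005 and 0.995 quantiles of Beta(12.1, 12.0).
Posterior mean ≈ 0.502, SD ≈ 0.100; a Normal approximation gives roughly [0.245, 0.759].
Exact: F⁻¹(0.005) = 0.254; F⁻¹(0.995) = 0.749.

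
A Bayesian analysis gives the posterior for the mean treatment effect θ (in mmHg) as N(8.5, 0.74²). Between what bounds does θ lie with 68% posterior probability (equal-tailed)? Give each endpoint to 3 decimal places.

[7.764, 9.236]

The posterior is symmetric, so the 68% equal-tailed interval is θ = 8.5 ± z·0.74 with z = 0.994.
Half-width: 0.994 × 0.74 = 0.736.
8.5 − 0.736 = 7.764; 8.5 + 0.736 = 9.236.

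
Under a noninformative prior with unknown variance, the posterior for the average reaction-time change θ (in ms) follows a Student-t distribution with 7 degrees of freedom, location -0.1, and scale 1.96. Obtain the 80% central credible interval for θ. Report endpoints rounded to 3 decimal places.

[-2.873, 2.673]

The t_7 distribution is symmetric; the 80% interval is -0.1 ± t·1.96 with t_{0.9,7} = 1.415.
Half-width: 1.415 × 1.96 = 2.773.
-0.1 − 2.773 = -2.873; -0.1 + 2.773 = 2.673.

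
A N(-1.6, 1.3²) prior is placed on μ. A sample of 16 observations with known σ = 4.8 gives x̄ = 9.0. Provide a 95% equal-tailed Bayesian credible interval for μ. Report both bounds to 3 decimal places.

[2.395, 5.852]

Posterior precision = 1/1.3² + 16/4.8² = 0.5917 + 0.6944 = 1.2862, so posterior SD = 0.8818.
Posterior mean = (-1.6/1.3² + 16·9.0/4.8²) / 1.2862 = 4.1233.
Interval: 4.1233 ± 1.960 × 0.8818 → [2.395, 5.852].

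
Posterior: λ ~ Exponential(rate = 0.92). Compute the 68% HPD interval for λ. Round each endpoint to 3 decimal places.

The exponential density is strictly decreasing on [0, ∞), so the HPD interval is anchored at 0: [0, q] with P(λ ≤ q) = 0.68.
q = −ln(1 − 0.68) / 0.92 = 1.1394 / 0.92 = 1.239.

[0.000, 1.239]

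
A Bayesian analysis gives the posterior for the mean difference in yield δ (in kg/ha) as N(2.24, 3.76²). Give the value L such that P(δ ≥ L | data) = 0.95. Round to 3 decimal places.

-3.945

Need L with P(δ ≥ L) = 0.95: L = 2.24 − z_{0.05}·3.76.
z = 1.645; L = 2.24 − 1.645 × 3.76 = -3.945.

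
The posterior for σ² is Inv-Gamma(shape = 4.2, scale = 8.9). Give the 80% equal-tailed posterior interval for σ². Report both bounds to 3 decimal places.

Inverse-Gamma(4.2, 8.9) quantiles: F⁻¹(0.1) and F⁻¹(0.9).
Equivalently, 1/σ² ~ Gamma(4.2, rate = 8.9); invert its 0.9 and 0.1 quantiles.
Posterior mean ≈ 2.781, SD ≈ 1.875; a Normal approximation gives roughly [0.378, 5.184].
Exact: lower = 1.281; upper = 4.736.

[1.281, 4.736]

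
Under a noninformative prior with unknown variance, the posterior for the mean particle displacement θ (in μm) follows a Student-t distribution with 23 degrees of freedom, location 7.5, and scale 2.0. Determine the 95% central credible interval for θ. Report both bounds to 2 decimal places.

The t_23 distribution is symmetric; the 95% interval is 7.5 ± t·2.0 with t_{0.975,23} = 2.069.
Half-width: 2.069 × 2.0 = 4.14.
7.5 − 4.14 = 3.36; 7.5 + 4.14 = 11.64.

[3.36, 11.64]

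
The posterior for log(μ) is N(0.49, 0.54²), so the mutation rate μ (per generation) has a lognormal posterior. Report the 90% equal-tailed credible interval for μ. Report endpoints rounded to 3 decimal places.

[0.672, 3.968]

On the log scale the 90% interval is 0.49 ± 1.645 × 0.54 = [-0.3982, 1.3782].
Exponentiate: [e^-0.3982, e^1.3782] = [0.672, 3.968].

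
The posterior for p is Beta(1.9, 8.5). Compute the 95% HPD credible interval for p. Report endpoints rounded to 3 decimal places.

[0.006, 0.405]

The posterior is unimodal and skewed, so the HPD interval has equal density at both endpoints and is the shortest 95% interval.
Solving f(0.006) = f(0.405) with F(0.405) − F(0.006) = 0.95 gives [0.006, 0.405].
For comparison, the equal-tailed interval is [0.023, 0.454]; the HPD is narrower and shifted toward the mode.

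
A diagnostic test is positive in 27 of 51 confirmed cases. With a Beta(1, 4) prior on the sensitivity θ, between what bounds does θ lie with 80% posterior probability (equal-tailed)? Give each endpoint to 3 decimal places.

Posterior: Beta(1+27, 4+24) = Beta(28, 28).
Equal-tailed 80% interval: the 0.1 and 0.9 quantiles of Beta(28, 28).
Posterior mean ≈ 0.500, SD ≈ 0.066; a Normal approximation gives roughly [0.415, 0.585].
Exact: F⁻¹(0.1) = 0.415; F⁻¹(0.9) = 0.585.

[0.415, 0.585]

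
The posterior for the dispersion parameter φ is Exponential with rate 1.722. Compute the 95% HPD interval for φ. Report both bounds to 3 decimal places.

[0.000, 1.740]

The exponential density is strictly decreasing on [0, ∞), so the HPD interval is anchored at 0: [0, q] with P(φ ≤ q) = 0.95.
q = −ln(1 − 0.95) / 1.722 = 2.9957 / 1.722 = 1.740.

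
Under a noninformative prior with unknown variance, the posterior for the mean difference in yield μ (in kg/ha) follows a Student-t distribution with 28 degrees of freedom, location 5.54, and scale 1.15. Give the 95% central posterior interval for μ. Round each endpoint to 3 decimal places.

The t_28 distribution is symmetric; the 95% interval is 5.54 ± t·1.15 with t_{0.975,28} = 2.048.
Half-width: 2.048 × 1.15 = 2.356.
5.54 − 2.356 = 3.184; 5.54 + 2.356 = 7.896.

[3.184, 7.896]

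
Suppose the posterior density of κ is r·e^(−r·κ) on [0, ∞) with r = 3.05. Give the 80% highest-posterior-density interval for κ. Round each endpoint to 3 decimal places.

[0.000, 0.528]

The exponential density is strictly decreasing on [0, ∞), so the HPD interval is anchored at 0: [0, q] with P(κ ≤ q) = 0.80.
q = −ln(1 − 0.80) / 3.05 = 1.6094 / 3.05 = 0.528.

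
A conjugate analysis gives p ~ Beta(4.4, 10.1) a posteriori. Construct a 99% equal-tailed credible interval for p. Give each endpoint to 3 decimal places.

Posterior: Beta(4.4, 10.1).
Equal-tailed 99% interval: the 0.005 and 0.995 quantiles of Beta(4.4, 10.1).
Posterior mean ≈ 0.303, SD ≈ 0.117; a Normal approximation gives roughly [0.003, 0.604].
Exact: F⁻¹(0.005) = 0.068; F⁻¹(0.995) = 0.633.

[0.068, 0.633]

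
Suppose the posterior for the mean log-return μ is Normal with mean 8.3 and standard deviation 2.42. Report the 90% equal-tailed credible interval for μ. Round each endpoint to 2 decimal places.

[4.32, 12.28]

The posterior is symmetric, so the 90% equal-tailed interval is μ = 8.3 ± z·2.42 with z = 1.645.
Half-width: 1.645 × 2.42 = 3.98.
8.3 − 3.98 = 4.32; 8.3 + 3.98 = 12.28.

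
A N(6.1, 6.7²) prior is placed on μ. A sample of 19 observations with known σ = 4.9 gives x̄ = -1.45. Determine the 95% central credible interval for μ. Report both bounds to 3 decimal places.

Posterior precision = 1/6.7² + 19/4.9² = 0.0223 + 0.7913 = 0.8136, so posterior SD = 1.1086.
Posterior mean = (6.1/6.7² + 19·-1.45/4.9²) / 0.8136 = -1.2433.
Interval: -1.2433 ± 1.960 × 1.1086 → [-3.416, 0.930].

[-3.416, 0.930]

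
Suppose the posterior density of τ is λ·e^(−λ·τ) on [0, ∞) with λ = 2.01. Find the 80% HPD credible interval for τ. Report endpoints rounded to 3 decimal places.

[0.000, 0.801]

The exponential density is strictly decreasing on [0, ∞), so the HPD interval is anchored at 0: [0, q] with P(τ ≤ q) = 0.80.
q = −ln(1 − 0.80) / 2.01 = 1.6094 / 2.01 = 0.801.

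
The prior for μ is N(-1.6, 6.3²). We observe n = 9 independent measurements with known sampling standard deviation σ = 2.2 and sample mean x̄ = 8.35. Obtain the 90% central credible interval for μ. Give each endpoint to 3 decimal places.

Posterior precision = 1/6.3² + 9/2.2² = 0.0252 + 1.8595 = 1.8847, so posterior SD = 0.7284.
Posterior mean = (-1.6/6.3² + 9·8.35/2.2²) / 1.8847 = 8.2170.
Interval: 8.2170 ± 1.645 × 0.7284 → [7.019, 9.415].

[7.019, 9.415]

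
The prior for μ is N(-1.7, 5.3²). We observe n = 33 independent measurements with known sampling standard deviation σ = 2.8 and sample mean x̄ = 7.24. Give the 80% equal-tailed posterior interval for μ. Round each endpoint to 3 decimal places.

[6.543, 7.787]

Posterior precision = 1/5.3² + 33/2.8² = 0.0356 + 4.2092 = 4.2448, so posterior SD = 0.4854.
Posterior mean = (-1.7/5.3² + 33·7.24/2.8²) / 4.2448 = 7.1650.
Interval: 7.1650 ± 1.282 × 0.4854 → [6.543, 7.787].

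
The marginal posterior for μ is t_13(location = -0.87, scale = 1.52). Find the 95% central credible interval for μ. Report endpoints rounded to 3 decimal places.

The t_13 distribution is symmetric; the 95% interval is -0.87 ± t·1.52 with t_{0.975,13} = 2.160.
Half-width: 2.160 × 1.52 = 3.284.
-0.87 − 3.284 = -4.154; -0.87 + 3.284 = 2.414.

[-4.154, 2.414]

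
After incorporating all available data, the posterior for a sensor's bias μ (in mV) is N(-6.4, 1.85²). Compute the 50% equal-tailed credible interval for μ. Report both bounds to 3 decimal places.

[-7.648, -5.152]

The posterior is symmetric, so the 50% equal-tailed interval is μ = -6.4 ± z·1.85 with z = 0.674.
Half-width: 0.674 × 1.85 = 1.248.
-6.4 − 1.248 = -7.648; -6.4 + 1.248 = -5.152.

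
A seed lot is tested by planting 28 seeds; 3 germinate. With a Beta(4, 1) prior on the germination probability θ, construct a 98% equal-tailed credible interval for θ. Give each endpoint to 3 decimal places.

[0.077, 0.397]

Posterior: Beta(4+3, 1+25) = Beta(7, 26).
Equal-tailed 98% interval: the 0.01 and 0.99 quantiles of Beta(7, 26).
Posterior mean ≈ 0.212, SD ≈ 0.070; a Normal approximation gives roughly [0.049, 0.375].
Exact: F⁻¹(0.01) = 0.077; F⁻¹(0.99) = 0.397.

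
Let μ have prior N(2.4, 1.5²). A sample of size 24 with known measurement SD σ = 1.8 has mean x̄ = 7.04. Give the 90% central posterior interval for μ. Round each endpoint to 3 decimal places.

[6.190, 7.364]

Posterior precision = 1/1.5² + 24/1.8² = 0.4444 + 7.4074 = 7.8519, so posterior SD = 0.3569.
Posterior mean = (2.4/1.5² + 24·7.04/1.8²) / 7.8519 = 6.7774.
Interval: 6.7774 ± 1.645 × 0.3569 → [6.190, 7.364].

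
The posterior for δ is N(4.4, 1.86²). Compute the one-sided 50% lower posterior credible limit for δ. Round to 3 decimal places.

4.400

Need L with P(δ ≥ L) = 0.50: L = 4.4 − z_{0.5}·1.86.
z = 0.000; L = 4.4 − 0.000 × 1.86 = 4.400.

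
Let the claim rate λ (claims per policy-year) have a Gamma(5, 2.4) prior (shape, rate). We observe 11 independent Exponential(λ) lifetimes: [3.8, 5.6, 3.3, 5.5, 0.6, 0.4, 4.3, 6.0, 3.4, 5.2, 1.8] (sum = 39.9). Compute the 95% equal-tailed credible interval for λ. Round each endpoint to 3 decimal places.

[0.216, 0.585]

Posterior: Gamma(5+11, 2.4+39.9) = Gamma(16, 42.3) (shape, rate).
Equal-tailed 95% interval: Gamma(16, 42.3) quantiles at 0.025 and 0.975.
Posterior mean ≈ 0.378, SD ≈ 0.095; a Normal approximation gives roughly [0.193, 0.564].
Exact: lower = 0.216; upper = 0.585.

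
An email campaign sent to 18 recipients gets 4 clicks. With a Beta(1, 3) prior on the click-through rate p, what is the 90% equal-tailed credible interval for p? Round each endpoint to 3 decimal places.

Posterior: Beta(1+4, 3+14) = Beta(5, 17).
Equal-tailed 90% interval: the 0.05 and 0.95 quantiles of Beta(5, 17).
Posterior mean ≈ 0.227, SD ≈ 0.087; a Normal approximation gives roughly [0.084, 0.371].
Exact: F⁻¹(0.05) = 0.099; F⁻¹(0.95) = 0.384.

[0.099, 0.384]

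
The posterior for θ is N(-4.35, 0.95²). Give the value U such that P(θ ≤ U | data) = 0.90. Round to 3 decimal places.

-3.133

Need U with P(θ ≤ U) = 0.90: U = -4.35 + z_{0.1}·0.95.
z = 1.282; U = -4.35 + 1.282 × 0.95 = -3.133.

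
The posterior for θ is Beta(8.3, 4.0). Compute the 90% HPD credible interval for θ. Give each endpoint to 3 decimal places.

The posterior is unimodal and skewed, so the HPD interval has equal density at both endpoints and is the shortest 90% interval.
Solving f(0.471) = f(0.887) with F(0.887) − F(0.471) = 0.90 gives [0.471, 0.887].
For comparison, the equal-tailed interval is [0.447, 0.869]; the HPD is narrower and shifted toward the mode.

[0.471, 0.887]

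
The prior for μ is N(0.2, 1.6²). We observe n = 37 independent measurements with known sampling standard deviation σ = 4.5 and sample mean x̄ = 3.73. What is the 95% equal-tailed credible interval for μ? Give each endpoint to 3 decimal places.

[1.792, 4.424]

Posterior precision = 1/1.6² + 37/4.5² = 0.3906 + 1.8272 = 2.2178, so posterior SD = 0.6715.
Posterior mean = (0.2/1.6² + 37·3.73/4.5²) / 2.2178 = 3.1083.
Interval: 3.1083 ± 1.960 × 0.6715 → [1.792, 4.424].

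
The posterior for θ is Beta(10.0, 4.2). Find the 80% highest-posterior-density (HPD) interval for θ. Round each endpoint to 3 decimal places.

[0.570, 0.869]

The posterior is unimodal and skewed, so the HPD interval has equal density at both endpoints and is the shortest 80% interval.
Solving f(0.570) = f(0.869) with F(0.869) − F(0.570) = 0.80 gives [0.570, 0.869].
For comparison, the equal-tailed interval is [0.545, 0.849]; the HPD is narrower and shifted toward the mode.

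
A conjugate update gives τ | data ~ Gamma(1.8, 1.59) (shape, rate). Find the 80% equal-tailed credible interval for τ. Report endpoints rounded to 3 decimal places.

[0.271, 2.257]

Posterior: Gamma(shape 1.8, rate 1.59).
Equal-tailed 80% interval: Gamma(1.8, 1.59) quantiles at 0.1 and 0.9.
Posterior mean ≈ 1.132, SD ≈ 0.844; a Normal approximation gives roughly [0.051, 2.213].
Exact: lower = 0.271; upper = 2.257.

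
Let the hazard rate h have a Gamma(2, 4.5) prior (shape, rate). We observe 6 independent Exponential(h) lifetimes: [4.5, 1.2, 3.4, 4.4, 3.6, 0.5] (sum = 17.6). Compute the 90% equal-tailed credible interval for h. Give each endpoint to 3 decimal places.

Posterior: Gamma(2+6, 4.5+17.6) = Gamma(8, 22.1) (shape, rate).
Equal-tailed 90% interval: Gamma(8, 22.1) quantiles at 0.05 and 0.95.
Posterior mean ≈ 0.362, SD ≈ 0.128; a Normal approximation gives roughly [0.151, 0.573].
Exact: lower = 0.180; upper = 0.595.

[0.180, 0.595]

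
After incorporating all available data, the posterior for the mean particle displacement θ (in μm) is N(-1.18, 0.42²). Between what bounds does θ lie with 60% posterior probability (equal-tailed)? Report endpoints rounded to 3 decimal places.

[-1.533, -0.827]

The posterior is symmetric, so the 60% equal-tailed interval is θ = -1.18 ± z·0.42 with z = 0.842.
Half-width: 0.842 × 0.42 = 0.353.
-1.18 − 0.353 = -1.533; -1.18 + 0.353 = -0.827.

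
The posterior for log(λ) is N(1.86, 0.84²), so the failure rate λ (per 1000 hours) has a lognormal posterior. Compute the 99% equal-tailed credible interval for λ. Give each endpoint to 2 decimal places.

On the log scale the 99% interval is 1.86 ± 2.576 × 0.84 = [-0.3037, 4.0237].
Exponentiate: [e^-0.3037, e^4.0237] = [0.74, 55.91].

[0.74, 55.91]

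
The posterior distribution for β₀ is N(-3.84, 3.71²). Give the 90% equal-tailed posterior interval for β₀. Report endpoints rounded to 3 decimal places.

The posterior is symmetric, so the 90% equal-tailed interval is β₀ = -3.84 ± z·3.71 with z = 1.645.
Half-width: 1.645 × 3.71 = 6.102.
-3.84 − 6.102 = -9.942; -3.84 + 6.102 = 2.262.

[-9.942, 2.262]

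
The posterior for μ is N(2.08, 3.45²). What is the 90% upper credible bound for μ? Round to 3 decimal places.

Need U with P(μ ≤ U) = 0.90: U = 2.08 + z_{0.1}·3.45.
z = 1.282; U = 2.08 + 1.282 × 3.45 = 6.501.

6.501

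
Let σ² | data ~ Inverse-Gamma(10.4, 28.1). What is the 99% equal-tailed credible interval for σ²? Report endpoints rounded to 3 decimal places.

[1.367, 7.102]

Inverse-Gamma(10.4, 28.1) quantiles: F⁻¹(0.005) and F⁻¹(0.995).
Equivalently, 1/σ² ~ Gamma(10.4, rate = 28.1); invert its 0.995 and 0.005 quantiles.
Posterior mean ≈ 2.989, SD ≈ 1.031; a Normal approximation gives roughly [0.333, 5.646].
Exact: lower = 1.367; upper = 7.102.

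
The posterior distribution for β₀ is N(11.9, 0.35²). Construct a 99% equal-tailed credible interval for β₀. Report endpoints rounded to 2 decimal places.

The posterior is symmetric, so the 99% equal-tailed interval is β₀ = 11.9 ± z·0.35 with z = 2.576.
Half-width: 2.576 × 0.35 = 0.90.
11.9 − 0.90 = 11.00; 11.9 + 0.90 = 12.80.

[11.00, 12.80]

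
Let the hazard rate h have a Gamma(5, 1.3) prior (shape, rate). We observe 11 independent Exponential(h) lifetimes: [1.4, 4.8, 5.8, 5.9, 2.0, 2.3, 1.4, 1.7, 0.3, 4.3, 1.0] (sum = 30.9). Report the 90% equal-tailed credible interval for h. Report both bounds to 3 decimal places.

Posterior: Gamma(5+11, 1.3+30.9) = Gamma(16, 32.2) (shape, rate).
Equal-tailed 90% interval: Gamma(16, 32.2) quantiles at 0.05 and 0.95.
Posterior mean ≈ 0.497, SD ≈ 0.124; a Normal approximation gives roughly [0.293, 0.701].
Exact: lower = 0.312; upper = 0.717.

[0.312, 0.717]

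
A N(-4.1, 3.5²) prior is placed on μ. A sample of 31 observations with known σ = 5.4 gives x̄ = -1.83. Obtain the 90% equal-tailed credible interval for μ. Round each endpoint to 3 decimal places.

Posterior precision = 1/3.5² + 31/5.4² = 0.0816 + 1.0631 = 1.1447, so posterior SD = 0.9346.
Posterior mean = (-4.1/3.5² + 31·-1.83/5.4²) / 1.1447 = -1.9919.
Interval: -1.9919 ± 1.645 × 0.9346 → [-3.529, -0.455].

[-3.529, -0.455]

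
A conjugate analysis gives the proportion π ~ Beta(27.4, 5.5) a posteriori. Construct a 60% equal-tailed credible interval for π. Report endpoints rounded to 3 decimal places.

[0.781, 0.889]

Posterior: Beta(27.4, 5.5).
Equal-tailed 60% interval: the 0.2 and 0.8 quantiles of Beta(27.4, 5.5).
Posterior mean ≈ 0.833, SD ≈ 0.064; a Normal approximation gives roughly [0.779, 0.887].
Exact: F⁻¹(0.2) = 0.781; F⁻¹(0.8) = 0.889.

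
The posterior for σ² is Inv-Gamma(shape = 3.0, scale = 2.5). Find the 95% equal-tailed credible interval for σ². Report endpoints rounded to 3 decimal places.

Inverse-Gamma(3.0, 2.5) quantiles: F⁻¹(0.025) and F⁻¹(0.975).
Equivalently, 1/σ² ~ Gamma(3.0, rate = 2.5); invert its 0.975 and 0.025 quantiles.
Posterior mean ≈ 1.250, SD ≈ 1.250; a Normal approximation gives roughly [-1.200, 3.700].
Exact: lower = 0.346; upper = 4.041.

[0.346, 4.041]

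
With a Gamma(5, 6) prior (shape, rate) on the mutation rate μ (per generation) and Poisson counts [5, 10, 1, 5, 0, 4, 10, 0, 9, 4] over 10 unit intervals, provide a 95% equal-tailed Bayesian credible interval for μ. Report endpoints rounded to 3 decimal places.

[2.481, 4.262]

Posterior: Gamma(5+48, 6+10) = Gamma(53, 16) (shape, rate).
Equal-tailed 95% interval: Gamma(53, 16) quantiles at 0.025 and 0.975.
Posterior mean ≈ 3.312, SD ≈ 0.455; a Normal approximation gives roughly [2.421, 4.204].
Exact: lower = 2.481; upper = 4.262.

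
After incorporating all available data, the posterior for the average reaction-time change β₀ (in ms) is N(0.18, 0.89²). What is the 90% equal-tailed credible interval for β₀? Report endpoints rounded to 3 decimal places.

The posterior is symmetric, so the 90% equal-tailed interval is β₀ = 0.18 ± z·0.89 with z = 1.645.
Half-width: 1.645 × 0.89 = 1.464.
0.18 − 1.464 = -1.284; 0.18 + 1.464 = 1.644.

[-1.284, 1.644]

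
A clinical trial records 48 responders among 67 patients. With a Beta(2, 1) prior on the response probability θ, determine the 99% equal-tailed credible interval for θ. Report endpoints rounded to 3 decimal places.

Posterior: Beta(2+48, 1+19) = Beta(50, 20).
Equal-tailed 99% interval: the 0.005 and 0.995 quantiles of Beta(50, 20).
Posterior mean ≈ 0.714, SD ≈ 0.054; a Normal approximation gives roughly [0.576, 0.852].
Exact: F⁻¹(0.005) = 0.567; F⁻¹(0.995) = 0.839.

[0.567, 0.839]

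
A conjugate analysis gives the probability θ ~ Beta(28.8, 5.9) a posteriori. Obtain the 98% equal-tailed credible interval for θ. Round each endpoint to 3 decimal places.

[0.659, 0.946]

Posterior: Beta(28.8, 5.9).
Equal-tailed 98% interval: the 0.01 and 0.99 quantiles of Beta(28.8, 5.9).
Posterior mean ≈ 0.830, SD ≈ 0.063; a Normal approximation gives roughly [0.684, 0.976].
Exact: F⁻¹(0.01) = 0.659; F⁻¹(0.99) = 0.946.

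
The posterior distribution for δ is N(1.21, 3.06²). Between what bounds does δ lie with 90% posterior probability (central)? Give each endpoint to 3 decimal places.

[-3.823, 6.243]

The posterior is symmetric, so the 90% equal-tailed interval is δ = 1.21 ± z·3.06 with z = 1.645.
Half-width: 1.645 × 3.06 = 5.033.
1.21 − 5.033 = -3.823; 1.21 + 5.033 = 6.243.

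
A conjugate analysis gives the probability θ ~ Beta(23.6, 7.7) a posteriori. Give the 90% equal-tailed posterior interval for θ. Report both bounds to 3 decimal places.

Posterior: Beta(23.6, 7.7).
Equal-tailed 90% interval: the 0.05 and 0.95 quantiles of Beta(23.6, 7.7).
Posterior mean ≈ 0.754, SD ≈ 0.076; a Normal approximation gives roughly [0.629, 0.879].
Exact: F⁻¹(0.05) = 0.620; F⁻¹(0.95) = 0.869.

[0.620, 0.869]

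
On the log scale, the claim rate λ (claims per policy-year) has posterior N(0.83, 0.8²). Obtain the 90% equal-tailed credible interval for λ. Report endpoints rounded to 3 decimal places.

[0.615, 8.550]

On the log scale the 90% interval is 0.83 ± 1.645 × 0.8 = [-0.4859, 2.1459].
Exponentiate: [e^-0.4859, e^2.1459] = [0.615, 8.550].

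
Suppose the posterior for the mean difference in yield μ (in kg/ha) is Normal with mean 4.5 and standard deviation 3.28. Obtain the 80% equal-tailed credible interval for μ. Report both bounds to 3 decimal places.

The posterior is symmetric, so the 80% equal-tailed interval is μ = 4.5 ± z·3.28 with z = 1.282.
Half-width: 1.282 × 3.28 = 4.203.
4.5 − 4.203 = 0.297; 4.5 + 4.203 = 8.703.

[0.297, 8.703]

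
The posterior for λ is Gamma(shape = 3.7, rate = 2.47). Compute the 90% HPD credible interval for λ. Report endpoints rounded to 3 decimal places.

[0.315, 2.637]

The posterior is unimodal and skewed, so the HPD interval has equal density at both endpoints and is the shortest 90% interval.
Solving f(0.315) = f(2.637) with F(2.637) − F(0.315) = 0.90 gives [0.315, 2.637].
For comparison, the equal-tailed interval is [0.484, 2.965]; the HPD is narrower and shifted toward the mode.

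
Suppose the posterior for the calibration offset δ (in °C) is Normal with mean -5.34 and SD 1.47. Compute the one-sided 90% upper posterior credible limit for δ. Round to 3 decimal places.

-3.456

Need U with P(δ ≤ U) = 0.90: U = -5.34 + z_{0.1}·1.47.
z = 1.282; U = -5.34 + 1.282 × 1.47 = -3.456.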